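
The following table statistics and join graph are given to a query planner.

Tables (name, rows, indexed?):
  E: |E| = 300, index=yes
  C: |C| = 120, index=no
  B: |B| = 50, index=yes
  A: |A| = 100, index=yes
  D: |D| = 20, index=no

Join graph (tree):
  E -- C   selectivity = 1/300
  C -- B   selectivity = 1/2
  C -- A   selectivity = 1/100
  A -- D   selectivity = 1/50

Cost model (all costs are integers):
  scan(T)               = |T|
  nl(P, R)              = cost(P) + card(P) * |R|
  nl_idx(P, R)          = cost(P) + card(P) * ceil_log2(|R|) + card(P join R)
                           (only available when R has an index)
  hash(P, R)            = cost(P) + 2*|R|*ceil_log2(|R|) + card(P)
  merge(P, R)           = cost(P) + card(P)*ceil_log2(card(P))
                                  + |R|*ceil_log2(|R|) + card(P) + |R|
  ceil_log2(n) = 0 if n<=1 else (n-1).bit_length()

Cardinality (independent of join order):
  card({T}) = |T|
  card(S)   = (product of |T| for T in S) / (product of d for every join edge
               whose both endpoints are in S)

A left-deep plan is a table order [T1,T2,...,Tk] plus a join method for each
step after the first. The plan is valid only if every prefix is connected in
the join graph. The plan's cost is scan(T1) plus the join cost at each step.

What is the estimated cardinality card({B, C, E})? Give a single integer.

Tables in S: B(50), C(120), E(300)
Edges inside S: E-C(d=300), C-B(d=2)
numerator = 50 * 120 * 300 = 1800000
denominator = 300 * 2 = 600
card(S) = 1800000 / 600 = 3000

3000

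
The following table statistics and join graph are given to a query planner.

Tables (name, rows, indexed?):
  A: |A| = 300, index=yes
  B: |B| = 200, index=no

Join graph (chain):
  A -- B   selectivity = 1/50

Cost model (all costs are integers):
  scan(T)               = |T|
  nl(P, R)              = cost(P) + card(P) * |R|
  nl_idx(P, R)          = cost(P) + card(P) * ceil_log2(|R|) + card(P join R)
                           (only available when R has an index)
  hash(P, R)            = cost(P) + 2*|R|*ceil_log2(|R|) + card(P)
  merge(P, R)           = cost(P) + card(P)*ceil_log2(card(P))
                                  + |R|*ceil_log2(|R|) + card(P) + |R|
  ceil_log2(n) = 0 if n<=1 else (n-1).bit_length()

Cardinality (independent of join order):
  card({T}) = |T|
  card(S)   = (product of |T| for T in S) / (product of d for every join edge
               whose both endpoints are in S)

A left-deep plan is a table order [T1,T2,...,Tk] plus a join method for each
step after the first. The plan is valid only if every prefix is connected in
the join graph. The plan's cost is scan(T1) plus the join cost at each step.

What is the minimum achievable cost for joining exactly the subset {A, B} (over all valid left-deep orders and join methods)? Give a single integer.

Selinger DP over subsets of {A,B}:
  {A}: scan cost=300, card=300
  {B}: scan cost=200, card=200
  {AB}: card=1200; try (A,nl_idx)→3200, (B,hash)→3800, (A,merge)→5000, (B,merge)→5100, (A,hash)→5800, (A,nl)→60200 …(+1); best=3200 via (A,nl_idx)

3200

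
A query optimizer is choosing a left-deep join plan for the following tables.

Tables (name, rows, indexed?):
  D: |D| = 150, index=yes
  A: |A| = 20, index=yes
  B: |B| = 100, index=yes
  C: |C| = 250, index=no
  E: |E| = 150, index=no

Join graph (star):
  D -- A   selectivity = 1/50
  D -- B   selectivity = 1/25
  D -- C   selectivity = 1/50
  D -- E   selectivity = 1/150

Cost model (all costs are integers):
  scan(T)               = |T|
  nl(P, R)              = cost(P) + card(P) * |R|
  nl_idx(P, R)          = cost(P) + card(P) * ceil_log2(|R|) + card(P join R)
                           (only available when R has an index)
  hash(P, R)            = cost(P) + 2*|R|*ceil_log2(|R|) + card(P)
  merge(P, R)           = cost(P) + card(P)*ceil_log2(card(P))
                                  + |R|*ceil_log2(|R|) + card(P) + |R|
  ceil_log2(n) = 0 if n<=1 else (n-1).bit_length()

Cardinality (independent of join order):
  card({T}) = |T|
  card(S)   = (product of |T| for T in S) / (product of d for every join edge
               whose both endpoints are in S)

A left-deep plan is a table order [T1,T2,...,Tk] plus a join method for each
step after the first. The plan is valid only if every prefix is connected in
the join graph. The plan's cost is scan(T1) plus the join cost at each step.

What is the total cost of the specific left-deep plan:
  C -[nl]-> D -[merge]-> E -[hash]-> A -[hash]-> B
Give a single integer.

step 1: scan C: cost=250, card=250
step 2: join D via nl
    card(P join D) = 250*150/(50) = 750
    cost = 250 + 250*150 = 37750
step 3: join E via merge
    card(P join E) = 750*150/(150) = 750
    cost = 37750 + 750*10 + 150*8 + 750 + 150 = 47350
step 4: join A via hash
    card(P join A) = 750*20/(50) = 300
    cost = 47350 + 2*20*5 + 750 = 48300
step 5: join B via hash
    card(P join B) = 300*100/(25) = 1200
    cost = 48300 + 2*100*7 + 300 = 50000

50000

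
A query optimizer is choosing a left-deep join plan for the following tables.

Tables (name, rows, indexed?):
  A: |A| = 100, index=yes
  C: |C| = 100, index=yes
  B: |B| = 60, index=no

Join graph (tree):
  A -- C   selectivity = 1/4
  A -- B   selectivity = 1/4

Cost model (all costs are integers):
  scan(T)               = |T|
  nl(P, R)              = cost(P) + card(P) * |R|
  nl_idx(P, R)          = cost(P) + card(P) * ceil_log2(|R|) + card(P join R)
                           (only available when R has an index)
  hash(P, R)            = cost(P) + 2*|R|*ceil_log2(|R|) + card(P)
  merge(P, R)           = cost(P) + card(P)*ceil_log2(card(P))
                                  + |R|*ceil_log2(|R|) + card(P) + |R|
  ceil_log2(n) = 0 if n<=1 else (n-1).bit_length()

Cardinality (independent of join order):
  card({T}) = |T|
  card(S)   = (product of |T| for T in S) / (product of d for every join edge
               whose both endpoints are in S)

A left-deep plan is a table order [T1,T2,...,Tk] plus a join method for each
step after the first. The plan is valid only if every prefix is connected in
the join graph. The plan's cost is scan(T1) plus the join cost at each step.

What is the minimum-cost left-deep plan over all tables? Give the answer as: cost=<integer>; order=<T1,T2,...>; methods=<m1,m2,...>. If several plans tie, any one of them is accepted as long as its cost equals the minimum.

Selinger DP (subsets sized 1..n):
  {A}: scan cost=100, card=100
  {C}: scan cost=100, card=100
  {B}: scan cost=60, card=60
  {AC}: card=2500; try (C,hash)→1600, (A,hash)→1600, (C,merge)→1700, (A,merge)→1700, (C,nl_idx)→3300, (A,nl_idx)→3300 …(+2); best=1600 via (C,hash)
  {AB}: card=1500; try (B,hash)→920, (A,merge)→1280, (B,merge)→1320, (A,hash)→1520, (A,nl_idx)→1980, (A,nl)→6060 …(+1); best=920 via (B,hash)
  {ABC}: card=37500; try (C,hash)→3820, (B,hash)→4820, (C,merge)→19720, (B,merge)→34520, (C,nl_idx)→48920, (C,nl)→150920 …(+1); best=3820 via (C,hash)

cost=3820; order=A,B,C; methods=hash,hash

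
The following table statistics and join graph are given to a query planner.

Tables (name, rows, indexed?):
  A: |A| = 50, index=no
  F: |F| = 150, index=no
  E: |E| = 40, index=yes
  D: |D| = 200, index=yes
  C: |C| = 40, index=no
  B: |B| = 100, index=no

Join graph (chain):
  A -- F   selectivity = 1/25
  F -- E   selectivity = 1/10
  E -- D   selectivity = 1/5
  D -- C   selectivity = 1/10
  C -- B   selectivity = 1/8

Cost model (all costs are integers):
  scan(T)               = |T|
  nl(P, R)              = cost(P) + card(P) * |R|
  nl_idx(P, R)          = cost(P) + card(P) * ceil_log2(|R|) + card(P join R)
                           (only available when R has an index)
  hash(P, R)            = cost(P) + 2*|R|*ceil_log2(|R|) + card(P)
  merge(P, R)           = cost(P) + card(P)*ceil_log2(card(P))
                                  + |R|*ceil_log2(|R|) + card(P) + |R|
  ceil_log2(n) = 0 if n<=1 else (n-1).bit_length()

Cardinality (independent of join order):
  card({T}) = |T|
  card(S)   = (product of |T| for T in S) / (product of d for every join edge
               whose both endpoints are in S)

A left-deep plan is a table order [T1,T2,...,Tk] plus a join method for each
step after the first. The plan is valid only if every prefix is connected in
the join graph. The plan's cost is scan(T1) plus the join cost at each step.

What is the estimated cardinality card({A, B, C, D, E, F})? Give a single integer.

2400000

Tables in S: A(50), B(100), C(40), D(200), E(40), F(150)
Edges inside S: A-F(d=25), F-E(d=10), E-D(d=5), D-C(d=10), C-B(d=8)
numerator = 50 * 100 * 40 * 200 * 40 * 150 = 240000000000
denominator = 25 * 10 * 5 * 10 * 8 = 100000
card(S) = 240000000000 / 100000 = 2400000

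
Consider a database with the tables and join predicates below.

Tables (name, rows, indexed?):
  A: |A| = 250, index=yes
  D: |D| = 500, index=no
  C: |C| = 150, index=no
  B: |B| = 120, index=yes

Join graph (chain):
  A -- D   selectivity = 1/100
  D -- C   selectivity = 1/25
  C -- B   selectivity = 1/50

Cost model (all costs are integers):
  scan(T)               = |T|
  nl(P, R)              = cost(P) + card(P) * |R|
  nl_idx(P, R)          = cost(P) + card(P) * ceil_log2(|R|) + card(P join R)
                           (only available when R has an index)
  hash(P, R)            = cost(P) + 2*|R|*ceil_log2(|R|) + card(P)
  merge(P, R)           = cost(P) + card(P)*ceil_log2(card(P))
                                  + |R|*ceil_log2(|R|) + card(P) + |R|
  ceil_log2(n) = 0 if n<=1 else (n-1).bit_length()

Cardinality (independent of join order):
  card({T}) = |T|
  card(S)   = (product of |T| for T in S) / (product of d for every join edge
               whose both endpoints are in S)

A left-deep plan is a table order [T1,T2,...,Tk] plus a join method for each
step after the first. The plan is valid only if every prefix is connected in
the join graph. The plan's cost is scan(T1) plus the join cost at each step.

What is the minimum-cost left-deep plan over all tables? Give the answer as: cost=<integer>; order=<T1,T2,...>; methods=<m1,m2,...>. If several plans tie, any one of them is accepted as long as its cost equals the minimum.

cost=17830; order=D,A,C,B; methods=hash,hash,hash

Selinger DP (subsets sized 1..n):
  {A}: scan cost=250, card=250
  {D}: scan cost=500, card=500
  {C}: scan cost=150, card=150
  {B}: scan cost=120, card=120
  {AD}: card=1250; try (A,hash)→5000, (A,nl_idx)→5750, (D,merge)→7500, (A,merge)→7750, (D,hash)→9500, (D,nl)→125250 …(+1); best=5000 via (A,hash)
  {CD}: card=3000; try (C,hash)→3400, (D,merge)→6500, (C,merge)→6850, (D,hash)→9300, (D,nl)→75150, (C,nl)→75500; best=3400 via (C,hash)
  {BC}: card=360; try (B,nl_idx)→1560, (B,hash)→1980, (C,merge)→2430, (B,merge)→2460, (C,hash)→2640, (C,nl)→18120 …(+1); best=1560 via (B,nl_idx)
  {ACD}: card=7500; try (C,hash)→8650, (A,hash)→10400, (C,merge)→21350, (A,nl_idx)→34900, (A,merge)→44650, (C,nl)→192500 …(+1); best=8650 via (C,hash)
  {BCD}: card=7200; try (B,hash)→8080, (D,merge)→10160, (D,hash)→10920, (B,nl_idx)→31600, (B,merge)→43360, (D,nl)→181560 …(+1); best=8080 via (B,hash)
  {ABCD}: card=18000; try (B,hash)→17830, (A,hash)→19280, (B,nl_idx)→79150, (A,nl_idx)→83680, (A,merge)→111130, (B,merge)→114610 …(+2); best=17830 via (B,hash)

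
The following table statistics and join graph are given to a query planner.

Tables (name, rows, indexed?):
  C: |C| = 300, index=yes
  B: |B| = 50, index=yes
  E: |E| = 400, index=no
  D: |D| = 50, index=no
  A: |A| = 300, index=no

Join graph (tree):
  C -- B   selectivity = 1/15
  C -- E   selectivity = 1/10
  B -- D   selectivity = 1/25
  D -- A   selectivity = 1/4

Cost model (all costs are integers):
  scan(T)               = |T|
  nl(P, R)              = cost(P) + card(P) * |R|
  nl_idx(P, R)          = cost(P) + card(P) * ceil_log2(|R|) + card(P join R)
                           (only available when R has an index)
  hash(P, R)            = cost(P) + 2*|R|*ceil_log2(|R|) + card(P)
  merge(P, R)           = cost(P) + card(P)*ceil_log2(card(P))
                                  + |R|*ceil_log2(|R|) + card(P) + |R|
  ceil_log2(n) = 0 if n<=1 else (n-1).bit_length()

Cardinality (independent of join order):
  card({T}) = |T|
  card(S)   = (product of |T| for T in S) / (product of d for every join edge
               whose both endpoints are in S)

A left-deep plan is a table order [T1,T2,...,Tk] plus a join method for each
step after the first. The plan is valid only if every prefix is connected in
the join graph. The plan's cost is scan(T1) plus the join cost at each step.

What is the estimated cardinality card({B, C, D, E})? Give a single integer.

80000

Tables in S: B(50), C(300), D(50), E(400)
Edges inside S: C-B(d=15), C-E(d=10), B-D(d=25)
numerator = 50 * 300 * 50 * 400 = 300000000
denominator = 15 * 10 * 25 = 3750
card(S) = 300000000 / 3750 = 80000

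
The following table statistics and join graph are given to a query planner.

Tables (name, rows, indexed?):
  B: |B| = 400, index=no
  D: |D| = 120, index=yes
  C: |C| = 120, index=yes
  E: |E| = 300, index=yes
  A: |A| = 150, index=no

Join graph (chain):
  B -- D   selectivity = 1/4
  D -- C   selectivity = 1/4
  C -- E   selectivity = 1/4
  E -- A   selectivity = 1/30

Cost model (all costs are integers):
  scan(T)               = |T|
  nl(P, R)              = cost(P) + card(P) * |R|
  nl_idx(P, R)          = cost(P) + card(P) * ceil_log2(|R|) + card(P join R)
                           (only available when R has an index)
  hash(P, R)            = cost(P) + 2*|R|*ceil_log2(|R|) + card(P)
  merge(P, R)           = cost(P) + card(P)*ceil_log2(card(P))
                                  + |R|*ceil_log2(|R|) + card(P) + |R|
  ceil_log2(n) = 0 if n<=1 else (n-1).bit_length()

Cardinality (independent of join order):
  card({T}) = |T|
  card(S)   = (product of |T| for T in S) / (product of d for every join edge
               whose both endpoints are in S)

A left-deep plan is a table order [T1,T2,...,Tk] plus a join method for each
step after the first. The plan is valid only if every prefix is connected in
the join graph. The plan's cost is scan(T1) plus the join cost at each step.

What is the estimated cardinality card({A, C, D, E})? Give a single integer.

Tables in S: A(150), C(120), D(120), E(300)
Edges inside S: D-C(d=4), C-E(d=4), E-A(d=30)
numerator = 150 * 120 * 120 * 300 = 648000000
denominator = 4 * 4 * 30 = 480
card(S) = 648000000 / 480 = 1350000

1350000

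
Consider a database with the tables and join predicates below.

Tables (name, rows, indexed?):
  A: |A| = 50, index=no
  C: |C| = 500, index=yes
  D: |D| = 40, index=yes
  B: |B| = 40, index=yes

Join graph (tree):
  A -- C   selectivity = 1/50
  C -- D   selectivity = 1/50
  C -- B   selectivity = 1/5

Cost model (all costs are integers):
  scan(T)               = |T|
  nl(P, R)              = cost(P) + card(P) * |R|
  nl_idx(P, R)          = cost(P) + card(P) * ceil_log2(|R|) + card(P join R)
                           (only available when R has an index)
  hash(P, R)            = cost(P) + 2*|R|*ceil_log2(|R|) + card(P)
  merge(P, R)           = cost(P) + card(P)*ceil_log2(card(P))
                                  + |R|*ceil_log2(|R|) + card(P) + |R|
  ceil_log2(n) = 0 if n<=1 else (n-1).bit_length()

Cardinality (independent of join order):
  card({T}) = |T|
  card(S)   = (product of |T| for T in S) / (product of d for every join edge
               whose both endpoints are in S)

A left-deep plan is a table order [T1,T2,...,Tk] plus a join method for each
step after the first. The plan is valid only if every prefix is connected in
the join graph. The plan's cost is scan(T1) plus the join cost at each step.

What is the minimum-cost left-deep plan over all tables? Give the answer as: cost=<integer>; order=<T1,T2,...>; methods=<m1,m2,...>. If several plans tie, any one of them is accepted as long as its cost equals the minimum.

Selinger DP (subsets sized 1..n):
  {A}: scan cost=50, card=50
  {C}: scan cost=500, card=500
  {D}: scan cost=40, card=40
  {B}: scan cost=40, card=40
  {AC}: card=500; try (C,nl_idx)→1000, (A,hash)→1600, (C,merge)→5400, (A,merge)→5850, (C,hash)→9100, (C,nl)→25050 …(+1); best=1000 via (C,nl_idx)
  {CD}: card=400; try (C,nl_idx)→800, (D,hash)→1480, (D,nl_idx)→3900, (C,merge)→5320, (D,merge)→5780, (C,hash)→9080 …(+2); best=800 via (C,nl_idx)
  {BC}: card=4000; try (B,hash)→1480, (C,nl_idx)→4400, (C,merge)→5320, (B,merge)→5780, (B,nl_idx)→7500, (C,hash)→9080 …(+2); best=1480 via (B,hash)
  {ACD}: card=400; try (A,hash)→1800, (D,hash)→1980, (D,nl_idx)→4400, (A,merge)→5150, (D,merge)→6280, (A,nl)→20800 …(+1); best=1800 via (A,hash)
  {ABC}: card=4000; try (B,hash)→1980, (A,hash)→6080, (B,merge)→6280, (B,nl_idx)→8000, (B,nl)→21000, (A,merge)→53830 …(+1); best=1980 via (B,hash)
  {BCD}: card=3200; try (B,hash)→1680, (B,merge)→5080, (D,hash)→5960, (B,nl_idx)→6400, (B,nl)→16800, (D,nl_idx)→28680 …(+2); best=1680 via (B,hash)
  {ABCD}: card=3200; try (B,hash)→2680, (A,hash)→5480, (B,merge)→6080, (D,hash)→6460, (B,nl_idx)→7400, (B,nl)→17800 …(+5); best=2680 via (B,hash)

cost=2680; order=D,C,A,B; methods=nl_idx,hash,hash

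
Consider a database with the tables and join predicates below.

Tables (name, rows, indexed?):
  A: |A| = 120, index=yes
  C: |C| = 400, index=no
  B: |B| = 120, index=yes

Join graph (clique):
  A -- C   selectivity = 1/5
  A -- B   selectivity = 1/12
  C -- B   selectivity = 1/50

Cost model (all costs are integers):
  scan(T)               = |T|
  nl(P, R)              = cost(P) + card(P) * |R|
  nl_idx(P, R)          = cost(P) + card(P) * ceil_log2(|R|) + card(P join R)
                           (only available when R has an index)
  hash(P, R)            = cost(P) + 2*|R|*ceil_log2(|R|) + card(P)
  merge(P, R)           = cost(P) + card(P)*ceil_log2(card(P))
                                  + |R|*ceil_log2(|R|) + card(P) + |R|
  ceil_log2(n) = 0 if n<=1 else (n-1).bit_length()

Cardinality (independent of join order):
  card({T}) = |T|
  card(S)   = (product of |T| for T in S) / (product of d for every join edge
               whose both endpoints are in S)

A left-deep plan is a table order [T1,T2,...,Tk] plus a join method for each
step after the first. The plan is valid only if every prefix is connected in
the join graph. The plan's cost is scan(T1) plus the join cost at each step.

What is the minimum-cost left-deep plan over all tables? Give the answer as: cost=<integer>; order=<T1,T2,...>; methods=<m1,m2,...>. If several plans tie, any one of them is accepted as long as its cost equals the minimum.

Selinger DP (subsets sized 1..n):
  {A}: scan cost=120, card=120
  {C}: scan cost=400, card=400
  {B}: scan cost=120, card=120
  {AC}: card=9600; try (A,hash)→2480, (C,merge)→5080, (A,merge)→5360, (C,hash)→7440, (A,nl_idx)→12800, (C,nl)→48120 …(+1); best=2480 via (A,hash)
  {AB}: card=1200; try (B,hash)→1920, (A,hash)→1920, (B,merge)→2040, (A,merge)→2040, (B,nl_idx)→2160, (A,nl_idx)→2160 …(+2); best=1920 via (B,hash)
  {BC}: card=960; try (B,hash)→2480, (B,nl_idx)→4160, (C,merge)→5080, (B,merge)→5360, (C,hash)→7440, (C,nl)→48120 …(+1); best=2480 via (B,hash)
  {ABC}: card=1920; try (A,hash)→5120, (C,hash)→10320, (A,nl_idx)→11120, (B,hash)→13760, (A,merge)→14000, (C,merge)→20320 …(+5); best=5120 via (A,hash)

cost=5120; order=C,B,A; methods=hash,hash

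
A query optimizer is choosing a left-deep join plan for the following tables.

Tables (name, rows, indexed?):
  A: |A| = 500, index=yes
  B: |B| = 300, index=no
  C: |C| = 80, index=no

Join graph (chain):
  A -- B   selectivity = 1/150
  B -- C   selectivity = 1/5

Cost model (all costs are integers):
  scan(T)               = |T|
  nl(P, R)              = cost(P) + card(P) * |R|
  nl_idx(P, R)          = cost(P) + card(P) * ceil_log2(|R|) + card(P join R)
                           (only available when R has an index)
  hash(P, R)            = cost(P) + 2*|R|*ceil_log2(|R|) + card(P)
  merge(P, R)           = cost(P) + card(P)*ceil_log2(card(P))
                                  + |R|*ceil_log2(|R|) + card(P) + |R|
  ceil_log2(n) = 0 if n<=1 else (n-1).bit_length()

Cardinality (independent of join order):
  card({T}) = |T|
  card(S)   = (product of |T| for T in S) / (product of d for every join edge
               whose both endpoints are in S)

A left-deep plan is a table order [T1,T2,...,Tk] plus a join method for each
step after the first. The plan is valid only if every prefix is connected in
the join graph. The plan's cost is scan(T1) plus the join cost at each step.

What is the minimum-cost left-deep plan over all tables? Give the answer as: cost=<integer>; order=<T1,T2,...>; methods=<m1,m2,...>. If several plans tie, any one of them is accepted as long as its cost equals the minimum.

Selinger DP (subsets sized 1..n):
  {A}: scan cost=500, card=500
  {B}: scan cost=300, card=300
  {C}: scan cost=80, card=80
  {AB}: card=1000; try (A,nl_idx)→4000, (B,hash)→6400, (A,merge)→8300, (B,merge)→8500, (A,hash)→9600, (A,nl)→150300 …(+1); best=4000 via (A,nl_idx)
  {BC}: card=4800; try (C,hash)→1720, (B,merge)→3720, (C,merge)→3940, (B,hash)→5560, (B,nl)→24080, (C,nl)→24300; best=1720 via (C,hash)
  {ABC}: card=16000; try (C,hash)→6120, (A,hash)→15520, (C,merge)→15640, (A,nl_idx)→60920, (A,merge)→73920, (C,nl)→84000 …(+1); best=6120 via (C,hash)

cost=6120; order=B,A,C; methods=nl_idx,hash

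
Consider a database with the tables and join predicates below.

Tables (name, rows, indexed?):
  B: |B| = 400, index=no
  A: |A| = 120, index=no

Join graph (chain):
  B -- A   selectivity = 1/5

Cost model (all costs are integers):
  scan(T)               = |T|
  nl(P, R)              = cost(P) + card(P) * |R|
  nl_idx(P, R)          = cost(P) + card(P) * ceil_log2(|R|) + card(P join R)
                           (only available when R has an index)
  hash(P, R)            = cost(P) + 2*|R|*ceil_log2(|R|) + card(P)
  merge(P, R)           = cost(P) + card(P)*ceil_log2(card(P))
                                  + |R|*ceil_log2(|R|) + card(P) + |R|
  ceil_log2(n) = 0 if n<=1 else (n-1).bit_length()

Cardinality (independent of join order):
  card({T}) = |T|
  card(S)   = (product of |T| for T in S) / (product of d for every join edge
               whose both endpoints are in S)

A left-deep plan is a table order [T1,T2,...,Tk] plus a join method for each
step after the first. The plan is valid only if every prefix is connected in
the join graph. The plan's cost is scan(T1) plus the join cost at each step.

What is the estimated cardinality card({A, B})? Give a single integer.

9600

Tables in S: A(120), B(400)
Edges inside S: B-A(d=5)
numerator = 120 * 400 = 48000
denominator = 5 = 5
card(S) = 48000 / 5 = 9600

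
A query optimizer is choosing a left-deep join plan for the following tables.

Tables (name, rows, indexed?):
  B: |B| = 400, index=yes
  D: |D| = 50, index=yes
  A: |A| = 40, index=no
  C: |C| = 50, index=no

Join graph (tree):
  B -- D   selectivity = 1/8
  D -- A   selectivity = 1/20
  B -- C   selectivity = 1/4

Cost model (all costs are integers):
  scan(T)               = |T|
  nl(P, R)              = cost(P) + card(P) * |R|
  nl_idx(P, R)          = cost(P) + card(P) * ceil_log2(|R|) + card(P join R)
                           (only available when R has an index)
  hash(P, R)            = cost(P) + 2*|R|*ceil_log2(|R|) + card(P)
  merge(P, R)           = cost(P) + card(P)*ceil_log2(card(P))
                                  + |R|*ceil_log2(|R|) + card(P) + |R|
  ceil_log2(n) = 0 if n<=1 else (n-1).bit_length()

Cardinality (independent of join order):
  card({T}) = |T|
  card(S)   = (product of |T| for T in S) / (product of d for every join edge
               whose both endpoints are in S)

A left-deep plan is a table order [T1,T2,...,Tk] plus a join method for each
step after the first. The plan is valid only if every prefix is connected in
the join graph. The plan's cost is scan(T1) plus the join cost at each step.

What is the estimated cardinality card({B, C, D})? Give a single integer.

31250

Tables in S: B(400), C(50), D(50)
Edges inside S: B-D(d=8), B-C(d=4)
numerator = 400 * 50 * 50 = 1000000
denominator = 8 * 4 = 32
card(S) = 1000000 / 32 = 31250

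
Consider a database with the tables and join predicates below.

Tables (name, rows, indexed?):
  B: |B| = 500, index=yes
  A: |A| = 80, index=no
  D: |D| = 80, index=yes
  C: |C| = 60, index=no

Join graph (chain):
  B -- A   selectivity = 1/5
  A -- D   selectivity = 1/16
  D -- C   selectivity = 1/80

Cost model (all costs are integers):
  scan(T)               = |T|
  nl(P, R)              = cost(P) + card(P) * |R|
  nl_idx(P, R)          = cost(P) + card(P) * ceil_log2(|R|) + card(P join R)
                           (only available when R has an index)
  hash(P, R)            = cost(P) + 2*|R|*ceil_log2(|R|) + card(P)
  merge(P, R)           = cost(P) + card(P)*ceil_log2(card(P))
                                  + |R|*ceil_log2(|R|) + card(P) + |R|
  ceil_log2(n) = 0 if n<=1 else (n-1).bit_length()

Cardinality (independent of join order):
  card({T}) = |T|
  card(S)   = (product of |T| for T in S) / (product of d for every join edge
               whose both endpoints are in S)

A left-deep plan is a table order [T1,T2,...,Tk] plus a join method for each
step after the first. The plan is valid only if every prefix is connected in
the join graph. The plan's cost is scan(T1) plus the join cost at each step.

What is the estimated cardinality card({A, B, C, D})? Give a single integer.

30000

Tables in S: A(80), B(500), C(60), D(80)
Edges inside S: B-A(d=5), A-D(d=16), D-C(d=80)
numerator = 80 * 500 * 60 * 80 = 192000000
denominator = 5 * 16 * 80 = 6400
card(S) = 192000000 / 6400 = 30000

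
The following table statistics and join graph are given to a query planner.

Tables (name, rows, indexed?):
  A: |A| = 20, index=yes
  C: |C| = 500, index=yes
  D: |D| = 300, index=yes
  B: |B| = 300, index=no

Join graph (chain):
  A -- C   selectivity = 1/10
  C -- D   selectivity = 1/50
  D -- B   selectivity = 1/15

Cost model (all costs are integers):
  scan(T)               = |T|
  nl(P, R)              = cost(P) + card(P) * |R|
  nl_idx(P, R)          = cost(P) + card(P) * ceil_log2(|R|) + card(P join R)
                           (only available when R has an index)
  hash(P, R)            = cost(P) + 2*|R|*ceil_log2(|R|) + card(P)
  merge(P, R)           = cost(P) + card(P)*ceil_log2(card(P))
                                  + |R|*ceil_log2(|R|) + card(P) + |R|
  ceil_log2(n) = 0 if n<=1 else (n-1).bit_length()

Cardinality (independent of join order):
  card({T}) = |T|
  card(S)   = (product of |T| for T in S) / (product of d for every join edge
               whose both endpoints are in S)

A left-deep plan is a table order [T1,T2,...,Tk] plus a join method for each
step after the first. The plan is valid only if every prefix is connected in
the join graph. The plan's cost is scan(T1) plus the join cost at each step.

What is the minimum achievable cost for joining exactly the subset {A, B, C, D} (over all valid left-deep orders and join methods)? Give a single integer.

Selinger DP over subsets of {A,B,C,D}:
  {A}: scan cost=20, card=20
  {C}: scan cost=500, card=500
  {D}: scan cost=300, card=300
  {B}: scan cost=300, card=300
  {AC}: card=1000; try (C,nl_idx)→1200, (A,hash)→1200, (A,nl_idx)→4000, (C,merge)→5140, (A,merge)→5620, (C,hash)→9040 …(+2); best=1200 via (C,nl_idx)
  {CD}: card=3000; try (C,nl_idx)→6000, (D,hash)→6400, (D,nl_idx)→8000, (C,merge)→8300, (D,merge)→8500, (C,hash)→9600 …(+2); best=6000 via (C,nl_idx)
  {BD}: card=6000; try (D,hash)→6000, (B,hash)→6000, (D,merge)→6300, (B,merge)→6300, (D,nl_idx)→9000, (D,nl)→90300 …(+1); best=6000 via (D,hash)
  {ACD}: card=6000; try (D,hash)→7600, (A,hash)→9200, (D,merge)→15200, (D,nl_idx)→16200, (A,nl_idx)→27000, (A,merge)→45120 …(+2); best=7600 via (D,hash)
  {BCD}: card=60000; try (B,hash)→14400, (C,hash)→21000, (B,merge)→48000, (C,merge)→95000, (C,nl_idx)→120000, (B,nl)→906000 …(+1); best=14400 via (B,hash)
  {ABCD}: card=120000; try (B,hash)→19000, (A,hash)→74600, (B,merge)→94600, (A,nl_idx)→434400, (A,merge)→1034520, (A,nl)→1214400 …(+1); best=19000 via (B,hash)

19000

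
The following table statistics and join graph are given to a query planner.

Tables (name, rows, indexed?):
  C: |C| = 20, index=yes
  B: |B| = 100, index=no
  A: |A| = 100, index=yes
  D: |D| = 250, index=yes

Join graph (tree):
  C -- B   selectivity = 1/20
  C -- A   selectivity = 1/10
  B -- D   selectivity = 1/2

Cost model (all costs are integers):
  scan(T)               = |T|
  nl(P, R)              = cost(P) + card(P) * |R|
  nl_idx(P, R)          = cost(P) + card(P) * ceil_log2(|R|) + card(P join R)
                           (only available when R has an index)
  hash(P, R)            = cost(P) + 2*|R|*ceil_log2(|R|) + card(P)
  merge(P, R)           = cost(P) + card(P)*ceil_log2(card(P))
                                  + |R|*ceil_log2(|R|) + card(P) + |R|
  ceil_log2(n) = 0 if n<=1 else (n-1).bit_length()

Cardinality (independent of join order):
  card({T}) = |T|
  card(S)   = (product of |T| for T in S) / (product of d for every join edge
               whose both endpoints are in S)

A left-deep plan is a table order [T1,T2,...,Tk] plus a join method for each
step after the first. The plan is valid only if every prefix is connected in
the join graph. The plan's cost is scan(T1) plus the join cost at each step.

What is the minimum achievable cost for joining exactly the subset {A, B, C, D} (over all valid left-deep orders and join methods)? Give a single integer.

Selinger DP over subsets of {A,B,C,D}:
  {C}: scan cost=20, card=20
  {B}: scan cost=100, card=100
  {A}: scan cost=100, card=100
  {D}: scan cost=250, card=250
  {BC}: card=100; try (C,hash)→400, (C,nl_idx)→700, (B,merge)→940, (C,merge)→1020, (B,hash)→1440, (B,nl)→2020 …(+1); best=400 via (C,hash)
  {AC}: card=200; try (A,nl_idx)→360, (C,hash)→400, (C,nl_idx)→800, (A,merge)→940, (C,merge)→1020, (A,hash)→1440 …(+2); best=360 via (A,nl_idx)
  {BD}: card=12500; try (B,hash)→1900, (D,merge)→3150, (B,merge)→3300, (D,hash)→4200, (D,nl_idx)→13400, (D,nl)→25100 …(+1); best=1900 via (B,hash)
  {ABC}: card=1000; try (A,hash)→1900, (B,hash)→1960, (A,merge)→2000, (A,nl_idx)→2100, (B,merge)→2960, (A,nl)→10400 …(+1); best=1900 via (A,hash)
  {BCD}: card=12500; try (D,merge)→3450, (D,hash)→4500, (D,nl_idx)→13700, (C,hash)→14600, (D,nl)→25400, (C,nl_idx)→76900 …(+2); best=3450 via (D,merge)
  {ABCD}: card=125000; try (D,hash)→6900, (D,merge)→15150, (A,hash)→17350, (D,nl_idx)→134900, (A,merge)→191750, (A,nl_idx)→215950 …(+2); best=6900 via (D,hash)

6900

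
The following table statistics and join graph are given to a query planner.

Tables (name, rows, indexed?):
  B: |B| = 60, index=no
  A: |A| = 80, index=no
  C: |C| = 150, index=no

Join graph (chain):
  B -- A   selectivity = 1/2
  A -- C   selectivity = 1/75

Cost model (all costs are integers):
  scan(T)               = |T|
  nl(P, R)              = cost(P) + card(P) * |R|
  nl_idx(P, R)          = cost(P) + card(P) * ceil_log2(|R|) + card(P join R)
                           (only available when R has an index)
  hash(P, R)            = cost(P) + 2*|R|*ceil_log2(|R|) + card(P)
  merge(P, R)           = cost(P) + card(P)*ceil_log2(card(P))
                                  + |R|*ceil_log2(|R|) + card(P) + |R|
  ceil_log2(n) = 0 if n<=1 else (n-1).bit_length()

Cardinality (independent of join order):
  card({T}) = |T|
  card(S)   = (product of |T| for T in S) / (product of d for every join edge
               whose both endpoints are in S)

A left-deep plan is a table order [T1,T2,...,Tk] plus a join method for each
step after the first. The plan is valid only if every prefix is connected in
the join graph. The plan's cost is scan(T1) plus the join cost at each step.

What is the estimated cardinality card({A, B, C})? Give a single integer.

Tables in S: A(80), B(60), C(150)
Edges inside S: B-A(d=2), A-C(d=75)
numerator = 80 * 60 * 150 = 720000
denominator = 2 * 75 = 150
card(S) = 720000 / 150 = 4800

4800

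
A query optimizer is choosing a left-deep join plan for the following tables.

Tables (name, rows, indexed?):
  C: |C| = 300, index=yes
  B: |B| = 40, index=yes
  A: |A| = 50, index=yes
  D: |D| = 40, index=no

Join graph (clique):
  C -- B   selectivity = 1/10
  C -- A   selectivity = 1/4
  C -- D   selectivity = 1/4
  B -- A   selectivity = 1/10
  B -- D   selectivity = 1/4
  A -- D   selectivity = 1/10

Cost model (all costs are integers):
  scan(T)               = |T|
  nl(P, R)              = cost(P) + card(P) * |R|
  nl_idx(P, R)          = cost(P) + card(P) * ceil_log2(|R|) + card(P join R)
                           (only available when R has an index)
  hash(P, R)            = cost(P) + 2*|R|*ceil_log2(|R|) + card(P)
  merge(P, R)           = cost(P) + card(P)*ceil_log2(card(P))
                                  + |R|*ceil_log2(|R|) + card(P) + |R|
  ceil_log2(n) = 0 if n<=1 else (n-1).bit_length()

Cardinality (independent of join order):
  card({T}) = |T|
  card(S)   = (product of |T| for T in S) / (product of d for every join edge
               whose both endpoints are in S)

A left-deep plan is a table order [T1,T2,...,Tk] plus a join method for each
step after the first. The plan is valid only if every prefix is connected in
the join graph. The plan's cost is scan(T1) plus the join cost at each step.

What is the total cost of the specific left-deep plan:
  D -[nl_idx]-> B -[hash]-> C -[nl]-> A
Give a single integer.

156480

step 1: scan D: cost=40, card=40
step 2: join B via nl_idx
    card(P join B) = 40*40/(4) = 400
    cost = 40 + 40*6 + 400 = 680
step 3: join C via hash
    card(P join C) = 400*300/(10*4) = 3000
    cost = 680 + 2*300*9 + 400 = 6480
step 4: join A via nl
    card(P join A) = 3000*50/(4*10*10) = 375
    cost = 6480 + 3000*50 = 156480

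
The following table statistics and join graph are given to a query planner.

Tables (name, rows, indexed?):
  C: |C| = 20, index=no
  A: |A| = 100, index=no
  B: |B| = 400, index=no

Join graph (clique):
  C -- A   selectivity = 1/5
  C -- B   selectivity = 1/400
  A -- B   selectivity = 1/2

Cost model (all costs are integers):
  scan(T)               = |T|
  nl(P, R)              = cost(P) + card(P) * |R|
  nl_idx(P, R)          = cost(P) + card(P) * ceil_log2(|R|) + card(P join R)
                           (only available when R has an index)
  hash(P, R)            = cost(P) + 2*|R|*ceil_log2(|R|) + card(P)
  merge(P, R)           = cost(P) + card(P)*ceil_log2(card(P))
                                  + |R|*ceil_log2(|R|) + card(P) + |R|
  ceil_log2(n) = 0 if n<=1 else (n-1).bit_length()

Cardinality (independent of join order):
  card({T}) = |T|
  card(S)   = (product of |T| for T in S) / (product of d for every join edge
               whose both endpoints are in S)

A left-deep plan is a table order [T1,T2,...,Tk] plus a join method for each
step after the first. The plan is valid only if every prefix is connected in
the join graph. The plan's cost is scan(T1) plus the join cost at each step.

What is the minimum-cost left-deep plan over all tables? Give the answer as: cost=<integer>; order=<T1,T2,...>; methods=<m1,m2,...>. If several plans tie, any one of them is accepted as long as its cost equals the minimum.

Selinger DP (subsets sized 1..n):
  {C}: scan cost=20, card=20
  {A}: scan cost=100, card=100
  {B}: scan cost=400, card=400
  {AC}: card=400; try (C,hash)→400, (A,merge)→940, (C,merge)→1020, (A,hash)→1440, (A,nl)→2020, (C,nl)→2100; best=400 via (C,hash)
  {BC}: card=20; try (C,hash)→1000, (B,merge)→4140, (C,merge)→4520, (B,hash)→7240, (B,nl)→8020, (C,nl)→8400; best=1000 via (C,hash)
  {AB}: card=20000; try (A,hash)→2200, (B,merge)→4900, (A,merge)→5200, (B,hash)→7400, (B,nl)→40100, (A,nl)→40400; best=2200 via (A,hash)
  {ABC}: card=200; try (A,merge)→1920, (A,hash)→2420, (A,nl)→3000, (B,hash)→8000, (B,merge)→8400, (C,hash)→22400 …(+3); best=1920 via (A,merge)

cost=1920; order=B,C,A; methods=hash,merge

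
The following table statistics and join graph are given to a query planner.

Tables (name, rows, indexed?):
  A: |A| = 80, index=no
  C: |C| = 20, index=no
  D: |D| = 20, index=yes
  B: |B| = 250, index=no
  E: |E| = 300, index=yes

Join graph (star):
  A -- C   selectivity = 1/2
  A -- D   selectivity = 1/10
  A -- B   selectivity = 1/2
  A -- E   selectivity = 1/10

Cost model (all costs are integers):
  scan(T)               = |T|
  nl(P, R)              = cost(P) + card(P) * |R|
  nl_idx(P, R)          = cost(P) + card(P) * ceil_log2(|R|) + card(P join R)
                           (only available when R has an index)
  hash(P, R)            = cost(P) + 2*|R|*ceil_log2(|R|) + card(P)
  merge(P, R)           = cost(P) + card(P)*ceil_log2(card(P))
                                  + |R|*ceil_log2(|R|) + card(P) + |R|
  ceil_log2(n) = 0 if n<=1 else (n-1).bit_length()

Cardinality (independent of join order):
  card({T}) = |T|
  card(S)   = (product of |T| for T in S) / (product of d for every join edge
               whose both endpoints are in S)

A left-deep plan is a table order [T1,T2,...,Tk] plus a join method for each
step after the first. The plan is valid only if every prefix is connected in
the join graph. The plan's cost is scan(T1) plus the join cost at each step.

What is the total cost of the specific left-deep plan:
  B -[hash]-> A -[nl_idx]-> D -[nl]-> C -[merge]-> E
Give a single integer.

step 1: scan B: cost=250, card=250
step 2: join A via hash
    card(P join A) = 250*80/(2) = 10000
    cost = 250 + 2*80*7 + 250 = 1620
step 3: join D via nl_idx
    card(P join D) = 10000*20/(10) = 20000
    cost = 1620 + 10000*5 + 20000 = 71620
step 4: join C via nl
    card(P join C) = 20000*20/(2) = 200000
    cost = 71620 + 20000*20 = 471620
step 5: join E via merge
    card(P join E) = 200000*300/(10) = 6000000
    cost = 471620 + 200000*18 + 300*9 + 200000 + 300 = 4274620

4274620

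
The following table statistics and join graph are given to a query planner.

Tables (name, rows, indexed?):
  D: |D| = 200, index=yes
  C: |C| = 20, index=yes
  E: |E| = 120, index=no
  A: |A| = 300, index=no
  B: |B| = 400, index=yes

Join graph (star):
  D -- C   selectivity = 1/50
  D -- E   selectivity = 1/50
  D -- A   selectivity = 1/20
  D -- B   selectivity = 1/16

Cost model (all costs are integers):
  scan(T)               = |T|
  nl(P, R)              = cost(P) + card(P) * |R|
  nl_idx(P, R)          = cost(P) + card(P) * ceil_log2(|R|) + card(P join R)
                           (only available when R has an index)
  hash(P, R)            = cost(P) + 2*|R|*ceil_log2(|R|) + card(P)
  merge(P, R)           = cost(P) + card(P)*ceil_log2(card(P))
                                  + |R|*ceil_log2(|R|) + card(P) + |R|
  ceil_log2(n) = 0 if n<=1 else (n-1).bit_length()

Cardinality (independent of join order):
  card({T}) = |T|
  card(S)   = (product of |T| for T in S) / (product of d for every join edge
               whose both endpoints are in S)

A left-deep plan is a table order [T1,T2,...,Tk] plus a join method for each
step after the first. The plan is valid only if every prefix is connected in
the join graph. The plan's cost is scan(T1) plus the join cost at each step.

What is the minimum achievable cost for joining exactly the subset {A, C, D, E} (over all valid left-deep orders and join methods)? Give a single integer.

6588

Selinger DP over subsets of {A,C,D,E}:
  {D}: scan cost=200, card=200
  {C}: scan cost=20, card=20
  {E}: scan cost=120, card=120
  {A}: scan cost=300, card=300
  {CD}: card=80; try (D,nl_idx)→260, (C,hash)→600, (C,nl_idx)→1280, (D,merge)→1940, (C,merge)→2120, (D,hash)→3240 …(+2); best=260 via (D,nl_idx)
  {DE}: card=480; try (D,nl_idx)→1560, (E,hash)→2080, (D,merge)→2880, (E,merge)→2960, (D,hash)→3440, (D,nl)→24120 …(+1); best=1560 via (D,nl_idx)
  {AD}: card=3000; try (D,hash)→3800, (A,merge)→5000, (D,merge)→5100, (D,nl_idx)→5700, (A,hash)→5800, (A,nl)→60200 …(+1); best=3800 via (D,hash)
  {CDE}: card=192; try (E,merge)→1860, (E,hash)→2020, (C,hash)→2240, (C,nl_idx)→4152, (C,merge)→6480, (E,nl)→9860 …(+1); best=1860 via (E,merge)
  {ACD}: card=1200; try (A,merge)→3900, (A,hash)→5740, (C,hash)→7000, (C,nl_idx)→20000, (A,nl)→24260, (C,merge)→42920 …(+1); best=3900 via (A,merge)
  {ADE}: card=7200; try (A,hash)→7440, (E,hash)→8480, (A,merge)→9360, (E,merge)→43760, (A,nl)→145560, (E,nl)→363800; best=7440 via (A,hash)
  {ACDE}: card=2880; try (A,merge)→6588, (E,hash)→6780, (A,hash)→7452, (C,hash)→14840, (E,merge)→19260, (C,nl_idx)→46320 …(+4); best=6588 via (A,merge)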